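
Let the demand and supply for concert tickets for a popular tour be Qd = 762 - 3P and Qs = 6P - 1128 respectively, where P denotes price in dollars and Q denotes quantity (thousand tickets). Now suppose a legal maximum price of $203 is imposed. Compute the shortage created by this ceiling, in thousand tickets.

63

Setting quantity demanded equal to quantity supplied, 762 - 3P = 6P - 1128, gives P* = 210 and Q* = 132.
The ceiling of 203 is below the equilibrium price 210, so it binds.
At P = 203: Qd = 762 - 3·203 = 153 and Qs = 6·203 - 1128 = 90.
Shortage = Qd - Qs = 153 - 90 = 63.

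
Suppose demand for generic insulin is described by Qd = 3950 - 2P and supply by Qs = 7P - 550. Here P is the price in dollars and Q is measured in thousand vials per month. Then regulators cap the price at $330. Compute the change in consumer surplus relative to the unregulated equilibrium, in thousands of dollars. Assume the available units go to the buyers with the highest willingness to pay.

Equilibrium: 3950 - 2P = 7P - 550, so 4500 = 9P and P* = 500, Q* = 2950.
Because the ceiling (330) lies below the market-clearing price, it is binding.
At P = 330: Qd = 3950 - 2·330 = 3290 and Qs = 7·330 - 550 = 1760.
Consumer surplus without the control is ½ · (1975 - 500) · 2950 = 2175625.
With the ceiling, 1760 units are sold at 330 (assume they go to the highest-value buyers). The demand price at Q = 1760 is 1095, so CS = ½ · [(1975 - 330) + (1095 - 330)] · 1760 = 2120800.
Change in consumer surplus = 2120800 - 2175625 = -54825.

-54825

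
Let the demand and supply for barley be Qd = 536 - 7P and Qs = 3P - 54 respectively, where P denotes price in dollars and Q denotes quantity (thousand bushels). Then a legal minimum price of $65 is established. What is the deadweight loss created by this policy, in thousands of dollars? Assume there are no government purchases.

420

Setting quantity demanded equal to quantity supplied, 536 - 7P = 3P - 54, gives P* = 59 and Q* = 123.
The floor of 65 is above the equilibrium price 59, so it binds.
At P = 65: Qd = 536 - 7·65 = 81 and Qs = 3·65 - 54 = 141.
Quantity traded falls to 81. At Q = 81 the demand price is (536 - 81)/7 = 65 and the supply price is (54 + 81)/3 = 45.
Deadweight loss = ½ · (65 - 45) · (123 - 81) = ½ · 20 · 42 = 420.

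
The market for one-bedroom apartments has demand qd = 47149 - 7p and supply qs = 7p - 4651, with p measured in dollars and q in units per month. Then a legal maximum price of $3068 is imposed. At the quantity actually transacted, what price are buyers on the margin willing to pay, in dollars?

4332

Without the control the market clears where 47149 - 7p = 7p - 4651, i.e. p* = 3700 and q* = 21249.
The ceiling of 3068 is below the equilibrium price 3700, so it binds.
At p = 3068: qd = 47149 - 7·3068 = 25673 and qs = 7·3068 - 4651 = 16825.
Only 16825 units reach the market. On the demand curve, the marginal buyer's willingness to pay at q = 16825 is (47149 - 16825)/7 = 4332.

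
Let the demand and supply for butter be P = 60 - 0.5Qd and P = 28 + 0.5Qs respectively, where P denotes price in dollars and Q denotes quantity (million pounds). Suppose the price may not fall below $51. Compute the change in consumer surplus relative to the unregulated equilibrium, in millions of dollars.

-175

Rearranging demand gives Qd = 120 - 2P; rearranging supply gives Qs = 2P - 56. Setting quantity demanded equal to quantity supplied, 120 - 2P = 2P - 56, gives P* = 44 and Q* = 32.
Because the floor (51) lies above the market-clearing price, it is binding.
At P = 51: Qd = 120 - 2·51 = 18 and Qs = 2·51 - 56 = 46.
Consumer surplus without the control is ½ · (60 - 44) · 32 = 256.
With the floor, consumers buy 18 units at 51, so CS = ½ · (60 - 51) · 18 = 81.
Change in consumer surplus = 81 - 256 = -175.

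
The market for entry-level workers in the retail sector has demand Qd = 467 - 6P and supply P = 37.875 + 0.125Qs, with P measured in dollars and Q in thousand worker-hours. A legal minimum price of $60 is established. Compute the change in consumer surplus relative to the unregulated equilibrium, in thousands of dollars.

Rearranging supply gives Qs = 8P - 303. Setting quantity demanded equal to quantity supplied, 467 - 6P = 8P - 303, gives P* = 55 and Q* = 137.
Because the floor (60) lies above the market-clearing price, it is binding.
At P = 60: Qd = 467 - 6·60 = 107 and Qs = 8·60 - 303 = 177.
Consumer surplus without the control is ½ · (467/6 - 55) · 137 = 18769/12.
With the floor, consumers buy 107 units at 60, so CS = ½ · (467/6 - 60) · 107 = 11449/12.
Change in consumer surplus = 11449/12 - 18769/12 = -610.

-610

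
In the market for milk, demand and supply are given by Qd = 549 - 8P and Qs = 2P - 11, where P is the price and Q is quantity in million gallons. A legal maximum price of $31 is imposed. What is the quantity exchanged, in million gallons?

51

Equilibrium: 549 - 8P = 2P - 11, so 560 = 10P and P* = 56, Q* = 101.
Because the ceiling (31) lies below the market-clearing price, it is binding.
At P = 31: Qd = 549 - 8·31 = 301 and Qs = 2·31 - 11 = 51.
The quantity actually transacted is the short side, supply: 51.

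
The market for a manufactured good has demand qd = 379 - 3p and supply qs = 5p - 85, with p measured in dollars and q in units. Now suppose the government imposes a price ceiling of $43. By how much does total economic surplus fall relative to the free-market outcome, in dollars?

1500

Setting quantity demanded equal to quantity supplied, 379 - 3p = 5p - 85, gives p* = 58 and q* = 205.
Since 43 < 58, the ceiling is binding.
At p = 43: qd = 379 - 3·43 = 250 and qs = 5·43 - 85 = 130.
Quantity traded falls to 130. At q = 130 the demand price is (379 - 130)/3 = 83 and the supply price is (85 + 130)/5 = 43.
Deadweight loss = ½ · (83 - 43) · (205 - 130) = ½ · 40 · 75 = 1500.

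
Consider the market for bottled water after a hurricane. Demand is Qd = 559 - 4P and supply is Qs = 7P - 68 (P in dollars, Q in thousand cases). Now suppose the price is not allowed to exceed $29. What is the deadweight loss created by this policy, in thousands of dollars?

Setting quantity demanded equal to quantity supplied, 559 - 4P = 7P - 68, gives P* = 57 and Q* = 331.
The ceiling of 29 is below the equilibrium price 57, so it binds.
At P = 29: Qd = 559 - 4·29 = 443 and Qs = 7·29 - 68 = 135.
Quantity traded falls to 135. At Q = 135 the demand price is (559 - 135)/4 = 106 and the supply price is (68 + 135)/7 = 29.
Deadweight loss = ½ · (106 - 29) · (331 - 135) = ½ · 77 · 196 = 7546.

7546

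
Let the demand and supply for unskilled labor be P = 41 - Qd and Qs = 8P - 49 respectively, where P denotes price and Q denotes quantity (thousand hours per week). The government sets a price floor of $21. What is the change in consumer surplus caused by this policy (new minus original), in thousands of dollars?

Rearranging demand gives Qd = 41 - P. In a free market, 41 - P = 8P - 49 gives the equilibrium P* = 10, Q* = 31.
Because the floor (21) lies above the market-clearing price, it is binding.
At P = 21: Qd = 41 - 21 = 20 and Qs = 8·21 - 49 = 119.
Consumer surplus without the control is ½ · (41 - 10) · 31 = 480.5.
With the floor, consumers buy 20 units at 21, so CS = ½ · (41 - 21) · 20 = 200.
Change in consumer surplus = 200 - 480.5 = -280.5.

-280.5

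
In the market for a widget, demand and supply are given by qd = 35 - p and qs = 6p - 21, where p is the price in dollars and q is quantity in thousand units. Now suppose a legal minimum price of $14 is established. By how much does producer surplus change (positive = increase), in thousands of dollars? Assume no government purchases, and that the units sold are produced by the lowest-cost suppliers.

Setting quantity demanded equal to quantity supplied, 35 - p = 6p - 21, gives p* = 8 and q* = 27.
Since 14 > 8, the floor is binding.
At p = 14: qd = 35 - 14 = 21 and qs = 6·14 - 21 = 63.
Producer surplus without the control is ½ · (8 - 3.5) · 27 = 60.75.
With the floor, 21 units are sold at 14. The supply price at q = 21 is 7, so PS = ½ · [(14 - 3.5) + (14 - 7)] · 21 = 183.75.
Change in producer surplus = 183.75 - 60.75 = 123.

123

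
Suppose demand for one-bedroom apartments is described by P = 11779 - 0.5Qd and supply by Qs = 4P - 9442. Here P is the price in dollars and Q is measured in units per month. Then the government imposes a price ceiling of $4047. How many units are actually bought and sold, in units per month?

6746

Rearranging demand gives Qd = 23558 - 2P. Setting quantity demanded equal to quantity supplied, 23558 - 2P = 4P - 9442, gives P* = 5500 and Q* = 12558.
Since 4047 < 5500, the ceiling is binding.
At P = 4047: Qd = 23558 - 2·4047 = 15464 and Qs = 4·4047 - 9442 = 6746.
The quantity actually transacted is the short side, supply: 6746.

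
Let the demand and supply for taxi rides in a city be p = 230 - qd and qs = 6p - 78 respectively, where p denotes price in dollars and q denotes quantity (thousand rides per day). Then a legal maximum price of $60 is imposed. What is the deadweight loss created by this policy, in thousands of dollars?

0

Rearranging demand gives qd = 230 - p. Setting quantity demanded equal to quantity supplied, 230 - p = 6p - 78, gives p* = 44 and q* = 186.
Since 60 is above p* = 44, the ceiling does not bind and the free-market outcome prevails.
Since the control does not bind, no trades are prevented and deadweight loss is zero.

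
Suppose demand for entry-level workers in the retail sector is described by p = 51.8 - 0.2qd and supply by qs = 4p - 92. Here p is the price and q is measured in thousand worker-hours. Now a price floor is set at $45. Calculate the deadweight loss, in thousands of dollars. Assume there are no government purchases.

202.5

Rearranging demand gives qd = 259 - 5p. Equilibrium: 259 - 5p = 4p - 92, so 351 = 9p and p* = 39, q* = 64.
Because the floor (45) lies above the market-clearing price, it is binding.
At p = 45: qd = 259 - 5·45 = 34 and qs = 4·45 - 92 = 88.
Quantity traded falls to 34. At q = 34 the demand price is (259 - 34)/5 = 45 and the supply price is (92 + 34)/4 = 31.5.
Deadweight loss = ½ · (45 - 31.5) · (64 - 34) = ½ · 13.5 · 30 = 202.5.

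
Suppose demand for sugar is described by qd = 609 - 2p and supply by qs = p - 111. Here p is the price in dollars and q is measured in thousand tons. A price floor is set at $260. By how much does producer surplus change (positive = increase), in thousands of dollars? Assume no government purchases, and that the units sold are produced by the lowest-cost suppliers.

980

Setting quantity demanded equal to quantity supplied, 609 - 2p = p - 111, gives p* = 240 and q* = 129.
Since 260 > 240, the floor is binding.
At p = 260: qd = 609 - 2·260 = 89 and qs = 260 - 111 = 149.
Producer surplus without the control is ½ · (240 - 111) · 129 = 8320.5.
With the floor, 89 units are sold at 260. The supply price at q = 89 is 200, so PS = ½ · [(260 - 111) + (260 - 200)] · 89 = 9300.5.
Change in producer surplus = 9300.5 - 8320.5 = 980.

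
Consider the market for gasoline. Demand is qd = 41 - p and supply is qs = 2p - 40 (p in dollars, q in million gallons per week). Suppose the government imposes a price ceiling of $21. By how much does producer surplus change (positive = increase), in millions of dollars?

Setting quantity demanded equal to quantity supplied, 41 - p = 2p - 40, gives p* = 27 and q* = 14.
The ceiling of 21 is below the equilibrium price 27, so it binds.
At p = 21: qd = 41 - 21 = 20 and qs = 2·21 - 40 = 2.
Producer surplus without the control is ½ · (27 - 20) · 14 = 49.
With the ceiling, producers sell 2 units at 21, so PS = ½ · (21 - 20) · 2 = 1.
Change in producer surplus = 1 - 49 = -48.

-48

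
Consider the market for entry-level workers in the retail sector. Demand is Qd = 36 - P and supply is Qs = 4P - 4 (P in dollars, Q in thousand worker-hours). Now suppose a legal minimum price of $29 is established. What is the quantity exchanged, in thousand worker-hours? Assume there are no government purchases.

7

Without the control the market clears where 36 - P = 4P - 4, i.e. P* = 8 and Q* = 28.
Since 29 > 8, the floor is binding.
At P = 29: Qd = 36 - 29 = 7 and Qs = 4·29 - 4 = 112.
The quantity actually transacted is the short side, demand: 7.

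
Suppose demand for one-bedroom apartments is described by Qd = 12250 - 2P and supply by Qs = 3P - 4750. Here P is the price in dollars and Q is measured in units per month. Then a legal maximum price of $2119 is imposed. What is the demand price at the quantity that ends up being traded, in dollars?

Setting quantity demanded equal to quantity supplied, 12250 - 2P = 3P - 4750, gives P* = 3400 and Q* = 5450.
Because the ceiling (2119) lies below the market-clearing price, it is binding.
At P = 2119: Qd = 12250 - 2·2119 = 8012 and Qs = 3·2119 - 4750 = 1607.
Only 1607 units reach the market. On the demand curve, the marginal buyer's willingness to pay at Q = 1607 is (12250 - 1607)/2 = 5321.5.

5321.5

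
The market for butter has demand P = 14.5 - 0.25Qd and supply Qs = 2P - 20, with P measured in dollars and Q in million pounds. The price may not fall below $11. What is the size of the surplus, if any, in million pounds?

Rearranging demand gives Qd = 58 - 4P. Without the control the market clears where 58 - 4P = 2P - 20, i.e. P* = 13 and Q* = 6.
Since 11 is below P* = 13, the floor does not bind and the free-market outcome prevails.
Since the control does not bind, there is no surplus.

0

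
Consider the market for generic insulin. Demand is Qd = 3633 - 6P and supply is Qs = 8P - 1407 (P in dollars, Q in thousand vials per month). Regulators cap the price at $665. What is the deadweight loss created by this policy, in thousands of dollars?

Equilibrium: 3633 - 6P = 8P - 1407, so 5040 = 14P and P* = 360, Q* = 1473.
Since 665 is above P* = 360, the ceiling does not bind and the free-market outcome prevails.
Since the control does not bind, no trades are prevented and deadweight loss is zero.

0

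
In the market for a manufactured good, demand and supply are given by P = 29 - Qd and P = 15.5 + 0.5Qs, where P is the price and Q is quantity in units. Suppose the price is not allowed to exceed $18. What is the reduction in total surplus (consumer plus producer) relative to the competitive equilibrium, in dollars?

12

Rearranging demand gives Qd = 29 - P; rearranging supply gives Qs = 2P - 31. In a free market, 29 - P = 2P - 31 gives the equilibrium P* = 20, Q* = 9.
Since 18 < 20, the ceiling is binding.
At P = 18: Qd = 29 - 18 = 11 and Qs = 2·18 - 31 = 5.
Quantity traded falls to 5. At Q = 5 the demand price is 29 - 5 = 24 and the supply price is (31 + 5)/2 = 18.
Deadweight loss = ½ · (24 - 18) · (9 - 5) = ½ · 6 · 4 = 12.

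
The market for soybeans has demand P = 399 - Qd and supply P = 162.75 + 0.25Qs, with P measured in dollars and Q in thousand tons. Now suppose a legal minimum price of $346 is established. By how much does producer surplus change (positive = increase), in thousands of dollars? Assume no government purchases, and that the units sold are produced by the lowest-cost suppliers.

Rearranging demand gives Qd = 399 - P; rearranging supply gives Qs = 4P - 651. Without the control the market clears where 399 - P = 4P - 651, i.e. P* = 210 and Q* = 189.
Since 346 > 210, the floor is binding.
At P = 346: Qd = 399 - 346 = 53 and Qs = 4·346 - 651 = 733.
Producer surplus without the control is ½ · (210 - 162.75) · 189 = 4465.125.
With the floor, 53 units are sold at 346. The supply price at Q = 53 is 176, so PS = ½ · [(346 - 162.75) + (346 - 176)] · 53 = 9361.125.
Change in producer surplus = 9361.125 - 4465.125 = 4896.

4896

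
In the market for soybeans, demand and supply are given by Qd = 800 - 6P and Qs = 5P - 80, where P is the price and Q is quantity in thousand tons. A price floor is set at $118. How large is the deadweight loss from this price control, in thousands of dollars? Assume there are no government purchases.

9530.4

Equilibrium: 800 - 6P = 5P - 80, so 880 = 11P and P* = 80, Q* = 320.
The floor of 118 is above the equilibrium price 80, so it binds.
At P = 118: Qd = 800 - 6·118 = 92 and Qs = 5·118 - 80 = 510.
Quantity traded falls to 92. At Q = 92 the demand price is (800 - 92)/6 = 118 and the supply price is (80 + 92)/5 = 34.4.
Deadweight loss = ½ · (118 - 34.4) · (320 - 92) = ½ · 83.6 · 228 = 9530.4.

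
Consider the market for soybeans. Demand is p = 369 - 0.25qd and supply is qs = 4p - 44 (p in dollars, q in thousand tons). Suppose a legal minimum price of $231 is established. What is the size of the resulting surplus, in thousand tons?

328

Rearranging demand gives qd = 1476 - 4p. Equilibrium: 1476 - 4p = 4p - 44, so 1520 = 8p and p* = 190, q* = 716.
Since 231 > 190, the floor is binding.
At p = 231: qd = 1476 - 4·231 = 552 and qs = 4·231 - 44 = 880.
Surplus = qs - qd = 880 - 552 = 328.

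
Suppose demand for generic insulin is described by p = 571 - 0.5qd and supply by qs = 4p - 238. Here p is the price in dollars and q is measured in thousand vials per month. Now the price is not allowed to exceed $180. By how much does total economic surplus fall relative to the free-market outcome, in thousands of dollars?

15000

Rearranging demand gives qd = 1142 - 2p. Equilibrium: 1142 - 2p = 4p - 238, so 1380 = 6p and p* = 230, q* = 682.
Since 180 < 230, the ceiling is binding.
At p = 180: qd = 1142 - 2·180 = 782 and qs = 4·180 - 238 = 482.
Quantity traded falls to 482. At q = 482 the demand price is (1142 - 482)/2 = 330 and the supply price is (238 + 482)/4 = 180.
Deadweight loss = ½ · (330 - 180) · (682 - 482) = ½ · 150 · 200 = 15000.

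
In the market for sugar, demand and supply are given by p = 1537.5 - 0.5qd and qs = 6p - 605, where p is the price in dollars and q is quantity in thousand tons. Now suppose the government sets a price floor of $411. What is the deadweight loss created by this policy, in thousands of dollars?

0

Rearranging demand gives qd = 3075 - 2p. Setting quantity demanded equal to quantity supplied, 3075 - 2p = 6p - 605, gives p* = 460 and q* = 2155.
Since 411 is below p* = 460, the floor does not bind and the free-market outcome prevails.
Since the control does not bind, no trades are prevented and deadweight loss is zero.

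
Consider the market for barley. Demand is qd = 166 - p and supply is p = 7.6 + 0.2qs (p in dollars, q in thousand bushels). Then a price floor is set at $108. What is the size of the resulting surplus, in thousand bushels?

444

Rearranging supply gives qs = 5p - 38. Setting quantity demanded equal to quantity supplied, 166 - p = 5p - 38, gives p* = 34 and q* = 132.
Because the floor (108) lies above the market-clearing price, it is binding.
At p = 108: qd = 166 - 108 = 58 and qs = 5·108 - 38 = 502.
Surplus = qs - qd = 502 - 58 = 444.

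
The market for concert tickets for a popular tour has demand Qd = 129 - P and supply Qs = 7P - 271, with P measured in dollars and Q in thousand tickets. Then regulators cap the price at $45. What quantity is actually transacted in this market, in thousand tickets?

In a free market, 129 - P = 7P - 271 gives the equilibrium P* = 50, Q* = 79.
Since 45 < 50, the ceiling is binding.
At P = 45: Qd = 129 - 45 = 84 and Qs = 7·45 - 271 = 44.
The quantity actually transacted is the short side, supply: 44.

44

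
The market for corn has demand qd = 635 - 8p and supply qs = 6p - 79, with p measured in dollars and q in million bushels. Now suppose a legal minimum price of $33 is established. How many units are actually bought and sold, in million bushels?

Equilibrium: 635 - 8p = 6p - 79, so 714 = 14p and p* = 51, q* = 227.
The floor of 33 is below the equilibrium price 51, so it is not binding; the market clears at p* = 51, q* = 227.

227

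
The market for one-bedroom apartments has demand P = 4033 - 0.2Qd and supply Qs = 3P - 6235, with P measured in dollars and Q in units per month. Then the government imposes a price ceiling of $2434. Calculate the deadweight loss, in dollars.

Rearranging demand gives Qd = 20165 - 5P. Equilibrium: 20165 - 5P = 3P - 6235, so 26400 = 8P and P* = 3300, Q* = 3665.
The ceiling of 2434 is below the equilibrium price 3300, so it binds.
At P = 2434: Qd = 20165 - 5·2434 = 7995 and Qs = 3·2434 - 6235 = 1067.
Quantity traded falls to 1067. At Q = 1067 the demand price is (20165 - 1067)/5 = 3819.6 and the supply price is (6235 + 1067)/3 = 2434.
Deadweight loss = ½ · (3819.6 - 2434) · (3665 - 1067) = ½ · 1385.6 · 2598 = 1799894.4.

1799894.4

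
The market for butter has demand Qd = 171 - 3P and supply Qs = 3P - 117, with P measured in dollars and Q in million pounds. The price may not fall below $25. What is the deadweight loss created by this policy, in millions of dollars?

0

Setting quantity demanded equal to quantity supplied, 171 - 3P = 3P - 117, gives P* = 48 and Q* = 27.
Since 25 is below P* = 48, the floor does not bind and the free-market outcome prevails.
Since the control does not bind, no trades are prevented and deadweight loss is zero.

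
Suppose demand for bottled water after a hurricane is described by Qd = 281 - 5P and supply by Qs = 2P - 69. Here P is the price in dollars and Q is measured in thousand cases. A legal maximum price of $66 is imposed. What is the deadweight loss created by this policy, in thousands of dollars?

Setting quantity demanded equal to quantity supplied, 281 - 5P = 2P - 69, gives P* = 50 and Q* = 31.
Since 66 is above P* = 50, the ceiling does not bind and the free-market outcome prevails.
Since the control does not bind, no trades are prevented and deadweight loss is zero.

0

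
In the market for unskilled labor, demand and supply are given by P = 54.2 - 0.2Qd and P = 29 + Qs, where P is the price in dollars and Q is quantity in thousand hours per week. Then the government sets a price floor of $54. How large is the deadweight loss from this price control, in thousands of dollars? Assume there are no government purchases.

Rearranging demand gives Qd = 271 - 5P; rearranging supply gives Qs = P - 29. Equilibrium: 271 - 5P = P - 29, so 300 = 6P and P* = 50, Q* = 21.
Since 54 > 50, the floor is binding.
At P = 54: Qd = 271 - 5·54 = 1 and Qs = 54 - 29 = 25.
Quantity traded falls to 1. At Q = 1 the demand price is (271 - 1)/5 = 54 and the supply price is 29 + 1 = 30.
Deadweight loss = ½ · (54 - 30) · (21 - 1) = ½ · 24 · 20 = 240.

240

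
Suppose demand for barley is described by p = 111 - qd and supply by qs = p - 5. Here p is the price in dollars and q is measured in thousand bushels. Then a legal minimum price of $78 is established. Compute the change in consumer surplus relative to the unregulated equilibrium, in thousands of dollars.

-860

Rearranging demand gives qd = 111 - p. In a free market, 111 - p = p - 5 gives the equilibrium p* = 58, q* = 53.
Because the floor (78) lies above the market-clearing price, it is binding.
At p = 78: qd = 111 - 78 = 33 and qs = 78 - 5 = 73.
Consumer surplus without the control is ½ · (111 - 58) · 53 = 1404.5.
With the floor, consumers buy 33 units at 78, so CS = ½ · (111 - 78) · 33 = 544.5.
Change in consumer surplus = 544.5 - 1404.5 = -860.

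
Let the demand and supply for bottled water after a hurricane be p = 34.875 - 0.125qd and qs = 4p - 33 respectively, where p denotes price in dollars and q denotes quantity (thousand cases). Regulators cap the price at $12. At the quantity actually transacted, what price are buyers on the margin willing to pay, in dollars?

33

Rearranging demand gives qd = 279 - 8p. In a free market, 279 - 8p = 4p - 33 gives the equilibrium p* = 26, q* = 71.
Since 12 < 26, the ceiling is binding.
At p = 12: qd = 279 - 8·12 = 183 and qs = 4·12 - 33 = 15.
Only 15 units reach the market. On the demand curve, the marginal buyer's willingness to pay at q = 15 is (279 - 15)/8 = 33.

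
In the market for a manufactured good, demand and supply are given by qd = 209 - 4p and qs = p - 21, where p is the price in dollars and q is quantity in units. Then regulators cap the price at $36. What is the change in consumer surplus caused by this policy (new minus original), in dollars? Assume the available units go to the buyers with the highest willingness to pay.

137.5

Setting quantity demanded equal to quantity supplied, 209 - 4p = p - 21, gives p* = 46 and q* = 25.
Since 36 < 46, the ceiling is binding.
At p = 36: qd = 209 - 4·36 = 65 and qs = 36 - 21 = 15.
Consumer surplus without the control is ½ · (52.25 - 46) · 25 = 78.125.
With the ceiling, 15 units are sold at 36 (assume they go to the highest-value buyers). The demand price at q = 15 is 48.5, so CS = ½ · [(52.25 - 36) + (48.5 - 36)] · 15 = 215.625.
Change in consumer surplus = 215.625 - 78.125 = 137.5.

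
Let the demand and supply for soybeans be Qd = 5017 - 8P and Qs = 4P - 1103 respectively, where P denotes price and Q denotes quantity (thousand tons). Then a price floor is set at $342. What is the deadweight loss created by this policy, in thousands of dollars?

Equilibrium: 5017 - 8P = 4P - 1103, so 6120 = 12P and P* = 510, Q* = 937.
The floor of 342 is below the equilibrium price 510, so it is not binding; the market clears at P* = 510, Q* = 937.
Since the control does not bind, no trades are prevented and deadweight loss is zero.

0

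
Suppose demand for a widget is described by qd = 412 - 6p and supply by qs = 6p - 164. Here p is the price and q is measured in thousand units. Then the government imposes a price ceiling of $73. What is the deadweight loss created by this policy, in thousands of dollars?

0

Setting quantity demanded equal to quantity supplied, 412 - 6p = 6p - 164, gives p* = 48 and q* = 124.
Since 73 is above p* = 48, the ceiling does not bind and the free-market outcome prevails.
Since the control does not bind, no trades are prevented and deadweight loss is zero.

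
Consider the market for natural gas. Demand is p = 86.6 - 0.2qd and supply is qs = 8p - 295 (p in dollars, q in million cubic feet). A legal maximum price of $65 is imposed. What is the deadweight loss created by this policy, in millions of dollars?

0

Rearranging demand gives qd = 433 - 5p. Without the control the market clears where 433 - 5p = 8p - 295, i.e. p* = 56 and q* = 153.
Since 65 is above p* = 56, the ceiling does not bind and the free-market outcome prevails.
Since the control does not bind, no trades are prevented and deadweight loss is zero.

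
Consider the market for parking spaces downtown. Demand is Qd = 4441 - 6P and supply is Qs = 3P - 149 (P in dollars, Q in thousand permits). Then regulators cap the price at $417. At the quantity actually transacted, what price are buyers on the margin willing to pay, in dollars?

556.5

In a free market, 4441 - 6P = 3P - 149 gives the equilibrium P* = 510, Q* = 1381.
Because the ceiling (417) lies below the market-clearing price, it is binding.
At P = 417: Qd = 4441 - 6·417 = 1939 and Qs = 3·417 - 149 = 1102.
Only 1102 units reach the market. On the demand curve, the marginal buyer's willingness to pay at Q = 1102 is (4441 - 1102)/6 = 556.5.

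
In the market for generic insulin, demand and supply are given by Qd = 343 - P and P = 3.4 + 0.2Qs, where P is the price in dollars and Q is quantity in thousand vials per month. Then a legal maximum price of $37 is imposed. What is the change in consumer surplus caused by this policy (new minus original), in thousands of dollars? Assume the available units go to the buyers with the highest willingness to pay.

Rearranging supply gives Qs = 5P - 17. Without the control the market clears where 343 - P = 5P - 17, i.e. P* = 60 and Q* = 283.
Since 37 < 60, the ceiling is binding.
At P = 37: Qd = 343 - 37 = 306 and Qs = 5·37 - 17 = 168.
Consumer surplus without the control is ½ · (343 - 60) · 283 = 40044.5.
With the ceiling, 168 units are sold at 37 (assume they go to the highest-value buyers). The demand price at Q = 168 is 175, so CS = ½ · [(343 - 37) + (175 - 37)] · 168 = 37296.
Change in consumer surplus = 37296 - 40044.5 = -2748.5.

-2748.5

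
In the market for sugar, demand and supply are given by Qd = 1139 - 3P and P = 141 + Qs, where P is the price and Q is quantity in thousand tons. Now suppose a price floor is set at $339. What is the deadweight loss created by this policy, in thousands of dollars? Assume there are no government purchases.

Rearranging supply gives Qs = P - 141. Setting quantity demanded equal to quantity supplied, 1139 - 3P = P - 141, gives P* = 320 and Q* = 179.
The floor of 339 is above the equilibrium price 320, so it binds.
At P = 339: Qd = 1139 - 3·339 = 122 and Qs = 339 - 141 = 198.
Quantity traded falls to 122. At Q = 122 the demand price is (1139 - 122)/3 = 339 and the supply price is 141 + 122 = 263.
Deadweight loss = ½ · (339 - 263) · (179 - 122) = ½ · 76 · 57 = 2166.

2166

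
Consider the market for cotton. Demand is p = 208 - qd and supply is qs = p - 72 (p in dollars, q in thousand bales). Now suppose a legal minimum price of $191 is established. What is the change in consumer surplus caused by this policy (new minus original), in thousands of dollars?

-2167.5

Rearranging demand gives qd = 208 - p. Without the control the market clears where 208 - p = p - 72, i.e. p* = 140 and q* = 68.
The floor of 191 is above the equilibrium price 140, so it binds.
At p = 191: qd = 208 - 191 = 17 and qs = 191 - 72 = 119.
Consumer surplus without the control is ½ · (208 - 140) · 68 = 2312.
With the floor, consumers buy 17 units at 191, so CS = ½ · (208 - 191) · 17 = 144.5.
Change in consumer surplus = 144.5 - 2312 = -2167.5.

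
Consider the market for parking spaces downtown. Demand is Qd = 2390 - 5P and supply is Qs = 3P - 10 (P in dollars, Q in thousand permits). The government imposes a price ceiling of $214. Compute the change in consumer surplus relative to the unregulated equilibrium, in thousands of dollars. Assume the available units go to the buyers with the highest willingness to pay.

47695.6

In a free market, 2390 - 5P = 3P - 10 gives the equilibrium P* = 300, Q* = 890.
The ceiling of 214 is below the equilibrium price 300, so it binds.
At P = 214: Qd = 2390 - 5·214 = 1320 and Qs = 3·214 - 10 = 632.
Consumer surplus without the control is ½ · (478 - 300) · 890 = 79210.
With the ceiling, 632 units are sold at 214 (assume they go to the highest-value buyers). The demand price at Q = 632 is 351.6, so CS = ½ · [(478 - 214) + (351.6 - 214)] · 632 = 126905.6.
Change in consumer surplus = 126905.6 - 79210 = 47695.6.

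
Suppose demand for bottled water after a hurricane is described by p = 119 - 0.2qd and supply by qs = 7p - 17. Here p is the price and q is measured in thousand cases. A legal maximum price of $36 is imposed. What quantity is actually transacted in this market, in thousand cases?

Rearranging demand gives qd = 595 - 5p. Equilibrium: 595 - 5p = 7p - 17, so 612 = 12p and p* = 51, q* = 340.
Because the ceiling (36) lies below the market-clearing price, it is binding.
At p = 36: qd = 595 - 5·36 = 415 and qs = 7·36 - 17 = 235.
The quantity actually transacted is the short side, supply: 235.

235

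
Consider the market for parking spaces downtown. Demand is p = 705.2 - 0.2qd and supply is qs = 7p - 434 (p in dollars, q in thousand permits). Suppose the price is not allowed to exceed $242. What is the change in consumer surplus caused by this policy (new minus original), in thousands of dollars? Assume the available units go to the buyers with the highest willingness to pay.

72934.4

Rearranging demand gives qd = 3526 - 5p. In a free market, 3526 - 5p = 7p - 434 gives the equilibrium p* = 330, q* = 1876.
The ceiling of 242 is below the equilibrium price 330, so it binds.
At p = 242: qd = 3526 - 5·242 = 2316 and qs = 7·242 - 434 = 1260.
Consumer surplus without the control is ½ · (705.2 - 330) · 1876 = 351937.6.
With the ceiling, 1260 units are sold at 242 (assume they go to the highest-value buyers). The demand price at q = 1260 is 453.2, so CS = ½ · [(705.2 - 242) + (453.2 - 242)] · 1260 = 424872.
Change in consumer surplus = 424872 - 351937.6 = 72934.4.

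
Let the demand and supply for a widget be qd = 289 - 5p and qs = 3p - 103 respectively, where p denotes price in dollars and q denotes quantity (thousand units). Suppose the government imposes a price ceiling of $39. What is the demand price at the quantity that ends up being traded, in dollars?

In a free market, 289 - 5p = 3p - 103 gives the equilibrium p* = 49, q* = 44.
Because the ceiling (39) lies below the market-clearing price, it is binding.
At p = 39: qd = 289 - 5·39 = 94 and qs = 3·39 - 103 = 14.
Only 14 units reach the market. On the demand curve, the marginal buyer's willingness to pay at q = 14 is (289 - 14)/5 = 55.

55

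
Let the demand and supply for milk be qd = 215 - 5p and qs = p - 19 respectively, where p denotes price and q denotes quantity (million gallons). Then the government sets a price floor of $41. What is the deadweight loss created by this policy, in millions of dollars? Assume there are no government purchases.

60

Setting quantity demanded equal to quantity supplied, 215 - 5p = p - 19, gives p* = 39 and q* = 20.
The floor of 41 is above the equilibrium price 39, so it binds.
At p = 41: qd = 215 - 5·41 = 10 and qs = 41 - 19 = 22.
Quantity traded falls to 10. At q = 10 the demand price is (215 - 10)/5 = 41 and the supply price is 19 + 10 = 29.
Deadweight loss = ½ · (41 - 29) · (20 - 10) = ½ · 12 · 10 = 60.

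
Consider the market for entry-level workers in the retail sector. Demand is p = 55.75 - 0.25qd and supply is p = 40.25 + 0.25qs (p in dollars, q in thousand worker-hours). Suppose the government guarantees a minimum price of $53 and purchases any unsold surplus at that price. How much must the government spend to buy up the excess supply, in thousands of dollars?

Rearranging demand gives qd = 223 - 4p; rearranging supply gives qs = 4p - 161. Without the control the market clears where 223 - 4p = 4p - 161, i.e. p* = 48 and q* = 31.
Since 53 > 48, the floor is binding.
At p = 53: qd = 223 - 4·53 = 11 and qs = 4·53 - 161 = 51.
Surplus = qs - qd = 40.
Government expenditure = surplus × support price = 40 × 53 = 2120.

2120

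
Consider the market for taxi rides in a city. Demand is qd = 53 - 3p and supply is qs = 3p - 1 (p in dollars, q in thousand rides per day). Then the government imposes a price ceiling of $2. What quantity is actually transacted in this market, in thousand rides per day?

5

Equilibrium: 53 - 3p = 3p - 1, so 54 = 6p and p* = 9, q* = 26.
Since 2 < 9, the ceiling is binding.
At p = 2: qd = 53 - 3·2 = 47 and qs = 3·2 - 1 = 5.
The quantity actually transacted is the short side, supply: 5.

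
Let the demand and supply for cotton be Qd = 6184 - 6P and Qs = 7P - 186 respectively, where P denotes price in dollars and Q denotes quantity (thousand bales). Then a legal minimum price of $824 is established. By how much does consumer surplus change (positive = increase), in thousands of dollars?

-748828

In a free market, 6184 - 6P = 7P - 186 gives the equilibrium P* = 490, Q* = 3244.
Because the floor (824) lies above the market-clearing price, it is binding.
At P = 824: Qd = 6184 - 6·824 = 1240 and Qs = 7·824 - 186 = 5582.
Consumer surplus without the control is ½ · (3092/3 - 490) · 3244 = 2630884/3.
With the floor, consumers buy 1240 units at 824, so CS = ½ · (3092/3 - 824) · 1240 = 384400/3.
Change in consumer surplus = 384400/3 - 2630884/3 = -748828.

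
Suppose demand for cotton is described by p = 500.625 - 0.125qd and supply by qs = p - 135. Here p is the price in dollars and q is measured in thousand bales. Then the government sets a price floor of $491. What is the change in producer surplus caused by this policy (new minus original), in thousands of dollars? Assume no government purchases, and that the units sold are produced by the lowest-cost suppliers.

Rearranging demand gives qd = 4005 - 8p. In a free market, 4005 - 8p = p - 135 gives the equilibrium p* = 460, q* = 325.
Because the floor (491) lies above the market-clearing price, it is binding.
At p = 491: qd = 4005 - 8·491 = 77 and qs = 491 - 135 = 356.
Producer surplus without the control is ½ · (460 - 135) · 325 = 52812.5.
With the floor, 77 units are sold at 491. The supply price at q = 77 is 212, so PS = ½ · [(491 - 135) + (491 - 212)] · 77 = 24447.5.
Change in producer surplus = 24447.5 - 52812.5 = -28365.

-28365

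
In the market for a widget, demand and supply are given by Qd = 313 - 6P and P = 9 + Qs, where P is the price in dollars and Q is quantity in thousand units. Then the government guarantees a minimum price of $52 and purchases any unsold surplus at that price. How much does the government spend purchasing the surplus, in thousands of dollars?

2184

Rearranging supply gives Qs = P - 9. Without the control the market clears where 313 - 6P = P - 9, i.e. P* = 46 and Q* = 37.
Because the floor (52) lies above the market-clearing price, it is binding.
At P = 52: Qd = 313 - 6·52 = 1 and Qs = 52 - 9 = 43.
Surplus = Qs - Qd = 42.
Government expenditure = surplus × support price = 42 × 52 = 2184.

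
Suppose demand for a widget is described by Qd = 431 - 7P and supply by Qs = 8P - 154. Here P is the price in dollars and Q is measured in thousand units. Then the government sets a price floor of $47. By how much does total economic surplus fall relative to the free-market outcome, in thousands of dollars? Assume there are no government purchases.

In a free market, 431 - 7P = 8P - 154 gives the equilibrium P* = 39, Q* = 158.
The floor of 47 is above the equilibrium price 39, so it binds.
At P = 47: Qd = 431 - 7·47 = 102 and Qs = 8·47 - 154 = 222.
Quantity traded falls to 102. At Q = 102 the demand price is (431 - 102)/7 = 47 and the supply price is (154 + 102)/8 = 32.
Deadweight loss = ½ · (47 - 32) · (158 - 102) = ½ · 15 · 56 = 420.

420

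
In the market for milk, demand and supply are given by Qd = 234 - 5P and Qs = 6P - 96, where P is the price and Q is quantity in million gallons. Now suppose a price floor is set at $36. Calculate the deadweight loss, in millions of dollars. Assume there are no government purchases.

Equilibrium: 234 - 5P = 6P - 96, so 330 = 11P and P* = 30, Q* = 84.
The floor of 36 is above the equilibrium price 30, so it binds.
At P = 36: Qd = 234 - 5·36 = 54 and Qs = 6·36 - 96 = 120.
Quantity traded falls to 54. At Q = 54 the demand price is (234 - 54)/5 = 36 and the supply price is (96 + 54)/6 = 25.
Deadweight loss = ½ · (36 - 25) · (84 - 54) = ½ · 11 · 30 = 165.

165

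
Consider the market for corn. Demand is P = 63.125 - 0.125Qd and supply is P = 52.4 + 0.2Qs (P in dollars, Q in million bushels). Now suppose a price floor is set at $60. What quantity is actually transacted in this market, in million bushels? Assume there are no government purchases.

25

Rearranging demand gives Qd = 505 - 8P; rearranging supply gives Qs = 5P - 262. In a free market, 505 - 8P = 5P - 262 gives the equilibrium P* = 59, Q* = 33.
Since 60 > 59, the floor is binding.
At P = 60: Qd = 505 - 8·60 = 25 and Qs = 5·60 - 262 = 38.
The quantity actually transacted is the short side, demand: 25.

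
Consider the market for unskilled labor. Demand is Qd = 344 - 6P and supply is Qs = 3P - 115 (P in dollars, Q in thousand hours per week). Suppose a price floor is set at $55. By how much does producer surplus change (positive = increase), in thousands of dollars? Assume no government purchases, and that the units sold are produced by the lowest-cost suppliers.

-40

Setting quantity demanded equal to quantity supplied, 344 - 6P = 3P - 115, gives P* = 51 and Q* = 38.
The floor of 55 is above the equilibrium price 51, so it binds.
At P = 55: Qd = 344 - 6·55 = 14 and Qs = 3·55 - 115 = 50.
Producer surplus without the control is ½ · (51 - 115/3) · 38 = 722/3.
With the floor, 14 units are sold at 55. The supply price at Q = 14 is 43, so PS = ½ · [(55 - 115/3) + (55 - 43)] · 14 = 602/3.
Change in producer surplus = 602/3 - 722/3 = -40.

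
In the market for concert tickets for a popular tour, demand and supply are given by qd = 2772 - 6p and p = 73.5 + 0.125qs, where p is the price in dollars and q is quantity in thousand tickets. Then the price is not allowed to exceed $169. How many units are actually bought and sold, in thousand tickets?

Rearranging supply gives qs = 8p - 588. Without the control the market clears where 2772 - 6p = 8p - 588, i.e. p* = 240 and q* = 1332.
The ceiling of 169 is below the equilibrium price 240, so it binds.
At p = 169: qd = 2772 - 6·169 = 1758 and qs = 8·169 - 588 = 764.
The quantity actually transacted is the short side, supply: 764.

764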